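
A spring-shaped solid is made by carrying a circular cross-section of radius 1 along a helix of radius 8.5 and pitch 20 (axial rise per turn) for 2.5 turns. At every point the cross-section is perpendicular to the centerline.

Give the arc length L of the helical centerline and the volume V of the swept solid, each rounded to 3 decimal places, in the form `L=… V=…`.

2πR = 2π·8.5 = 53.407075
per-turn = √(53.407075² + 20²) = √(2852.3157 + 400) = √3252.3157 = 57.029077
L = 2.5 × 57.029077 = 142.572694
V = π·1² × L = 3.141593 × 142.572694 = 447.905327

L=142.573 V=447.905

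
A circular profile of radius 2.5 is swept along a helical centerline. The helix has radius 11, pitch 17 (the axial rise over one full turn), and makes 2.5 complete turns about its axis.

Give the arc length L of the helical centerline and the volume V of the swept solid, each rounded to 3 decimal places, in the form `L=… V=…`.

2πR = 2π·11 = 69.115038
per-turn = √(69.115038² + 17²) = √(4776.8885 + 289) = √5065.8885 = 71.175056
L = 2.5 × 71.175056 = 177.937639
V = π·2.5² × L = 19.634954 × 177.937639 = 3493.797368

L=177.938 V=3493.797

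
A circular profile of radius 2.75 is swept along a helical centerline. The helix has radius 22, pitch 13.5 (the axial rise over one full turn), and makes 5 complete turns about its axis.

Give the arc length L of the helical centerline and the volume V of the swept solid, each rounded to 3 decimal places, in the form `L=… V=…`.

L=694.439 V=16498.679

2πR = 2π·22 = 138.230077
per-turn = √(138.230077² + 13.5²) = √(19107.5541 + 182.25) = √19289.8041 = 138.887739
L = 5 × 138.887739 = 694.438696
V = π·2.75² × L = 23.758294 × 694.438696 = 16498.679021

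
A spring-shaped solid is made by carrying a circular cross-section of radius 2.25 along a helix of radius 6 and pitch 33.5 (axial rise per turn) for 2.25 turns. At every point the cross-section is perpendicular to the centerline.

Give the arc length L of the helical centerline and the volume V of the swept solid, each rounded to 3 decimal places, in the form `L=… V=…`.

2πR = 2π·6 = 37.699112
per-turn = √(37.699112² + 33.5²) = √(1421.2230 + 1122.25) = √2543.4730 = 50.432857
L = 2.25 × 50.432857 = 113.473928
V = π·2.25² × L = 15.904313 × 113.473928 = 1804.724839

L=113.474 V=1804.725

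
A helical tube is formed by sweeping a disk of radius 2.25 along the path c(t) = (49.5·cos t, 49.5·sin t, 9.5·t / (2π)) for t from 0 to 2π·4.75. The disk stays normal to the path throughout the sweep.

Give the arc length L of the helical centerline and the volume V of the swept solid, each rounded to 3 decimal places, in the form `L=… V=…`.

L=1478.023 V=23506.939

2πR = 2π·49.5 = 311.017673
per-turn = √(311.017673² + 9.5²) = √(96731.9927 + 90.25) = √96822.2427 = 311.162727
L = 4.75 × 311.162727 = 1478.022954
V = π·2.25² × L = 15.904313 × 1478.022954 = 23506.939394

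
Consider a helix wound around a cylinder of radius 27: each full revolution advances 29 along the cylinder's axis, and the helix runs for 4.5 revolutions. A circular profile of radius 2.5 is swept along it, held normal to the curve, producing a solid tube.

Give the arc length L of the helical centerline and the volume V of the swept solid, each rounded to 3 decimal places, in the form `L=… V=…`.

2πR = 2π·27 = 169.646003
per-turn = √(169.646003² + 29²) = √(28779.7664 + 841) = √29620.7664 = 172.106846
L = 4.5 × 172.106846 = 774.480807
V = π·2.5² × L = 19.634954 × 774.480807 = 15206.895083

L=774.481 V=15206.895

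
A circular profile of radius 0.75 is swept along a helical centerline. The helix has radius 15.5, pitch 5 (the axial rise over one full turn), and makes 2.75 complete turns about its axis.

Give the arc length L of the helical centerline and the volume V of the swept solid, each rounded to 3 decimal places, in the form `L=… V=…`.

L=268.174 V=473.902

2πR = 2π·15.5 = 97.389372
per-turn = √(97.389372² + 5²) = √(9484.6898 + 25) = √9509.6898 = 97.517639
L = 2.75 × 97.517639 = 268.173506
V = π·0.75² × L = 1.767146 × 268.173506 = 473.901703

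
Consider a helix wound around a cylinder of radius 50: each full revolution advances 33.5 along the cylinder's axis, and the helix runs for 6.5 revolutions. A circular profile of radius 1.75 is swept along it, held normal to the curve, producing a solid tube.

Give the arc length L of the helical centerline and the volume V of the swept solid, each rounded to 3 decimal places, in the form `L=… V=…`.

L=2053.612 V=19758.064

2πR = 2π·50 = 314.159265
per-turn = √(314.159265² + 33.5²) = √(98696.0440 + 1122.25) = √99818.2940 = 315.940333
L = 6.5 × 315.940333 = 2053.612164
V = π·1.75² × L = 9.621128 × 2053.612164 = 19758.064473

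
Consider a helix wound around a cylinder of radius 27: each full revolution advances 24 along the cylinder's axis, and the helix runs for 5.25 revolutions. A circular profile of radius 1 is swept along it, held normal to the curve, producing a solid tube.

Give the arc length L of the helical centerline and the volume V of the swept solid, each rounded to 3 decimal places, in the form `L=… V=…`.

2πR = 2π·27 = 169.646003
per-turn = √(169.646003² + 24²) = √(28779.7664 + 576) = √29355.7664 = 171.335246
L = 5.25 × 171.335246 = 899.510040
V = π·1² × L = 3.141593 × 899.510040 = 2825.894134

L=899.510 V=2825.894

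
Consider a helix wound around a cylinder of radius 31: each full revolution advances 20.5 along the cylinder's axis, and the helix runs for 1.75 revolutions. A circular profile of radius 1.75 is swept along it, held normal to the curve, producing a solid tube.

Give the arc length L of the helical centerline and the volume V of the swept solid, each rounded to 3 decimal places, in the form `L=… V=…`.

2πR = 2π·31 = 194.778745
per-turn = √(194.778745² + 20.5²) = √(37938.7593 + 420.25) = √38359.0093 = 195.854562
L = 1.75 × 195.854562 = 342.745483
V = π·1.75² × L = 9.621128 × 342.745483 = 3297.597991

L=342.745 V=3297.598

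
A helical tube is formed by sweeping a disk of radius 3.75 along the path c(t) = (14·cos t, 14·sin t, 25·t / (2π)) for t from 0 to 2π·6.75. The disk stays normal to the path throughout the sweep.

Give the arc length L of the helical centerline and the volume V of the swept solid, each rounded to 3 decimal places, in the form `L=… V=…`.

L=617.275 V=27270.384

2πR = 2π·14 = 87.964594
per-turn = √(87.964594² + 25²) = √(7737.7699 + 625) = √8362.7699 = 91.448181
L = 6.75 × 91.448181 = 617.275223
V = π·3.75² × L = 44.178647 × 617.275223 = 27270.384002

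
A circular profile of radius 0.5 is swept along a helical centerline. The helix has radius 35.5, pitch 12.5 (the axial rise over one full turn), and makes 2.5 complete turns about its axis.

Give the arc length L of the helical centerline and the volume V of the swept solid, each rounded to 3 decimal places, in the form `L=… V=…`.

L=558.508 V=438.651

2πR = 2π·35.5 = 223.053078
per-turn = √(223.053078² + 12.5²) = √(49752.6758 + 156.25) = √49908.9258 = 223.403057
L = 2.5 × 223.403057 = 558.507642
V = π·0.5² × L = 0.785398 × 558.507642 = 438.650876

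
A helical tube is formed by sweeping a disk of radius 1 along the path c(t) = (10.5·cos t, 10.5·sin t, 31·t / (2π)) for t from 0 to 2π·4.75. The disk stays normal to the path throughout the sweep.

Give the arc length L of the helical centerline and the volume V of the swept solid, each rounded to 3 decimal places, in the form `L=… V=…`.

L=346.245 V=1087.761

2πR = 2π·10.5 = 65.973446
per-turn = √(65.973446² + 31²) = √(4352.4955 + 961) = √5313.4955 = 72.893728
L = 4.75 × 72.893728 = 346.245207
V = π·1² × L = 3.141593 × 346.245207 = 1087.761398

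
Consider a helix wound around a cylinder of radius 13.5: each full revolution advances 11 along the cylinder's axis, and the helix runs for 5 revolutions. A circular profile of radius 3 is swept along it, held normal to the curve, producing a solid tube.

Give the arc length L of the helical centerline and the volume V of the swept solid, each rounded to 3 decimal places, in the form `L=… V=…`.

L=427.666 V=12091.982

2πR = 2π·13.5 = 84.823002
per-turn = √(84.823002² + 11²) = √(7194.9416 + 121) = √7315.9416 = 85.533278
L = 5 × 85.533278 = 427.666389
V = π·3² × L = 28.274334 × 427.666389 = 12091.982270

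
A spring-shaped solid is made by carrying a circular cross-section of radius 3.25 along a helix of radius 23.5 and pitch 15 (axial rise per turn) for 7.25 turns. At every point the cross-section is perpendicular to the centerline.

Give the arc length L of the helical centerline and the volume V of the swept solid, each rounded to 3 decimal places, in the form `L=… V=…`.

L=1076.007 V=35705.231

2πR = 2π·23.5 = 147.654855
per-turn = √(147.654855² + 15²) = √(21801.9561 + 225) = √22026.9561 = 148.414811
L = 7.25 × 148.414811 = 1076.007380
V = π·3.25² × L = 33.183072 × 1076.007380 = 35705.230787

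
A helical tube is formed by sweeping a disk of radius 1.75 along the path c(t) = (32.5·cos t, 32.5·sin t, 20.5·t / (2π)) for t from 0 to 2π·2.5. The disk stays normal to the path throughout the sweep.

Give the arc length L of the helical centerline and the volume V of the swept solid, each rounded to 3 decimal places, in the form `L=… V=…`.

2πR = 2π·32.5 = 204.203522
per-turn = √(204.203522² + 20.5²) = √(41699.0786 + 420.25) = √42119.3286 = 205.229941
L = 2.5 × 205.229941 = 513.074852
V = π·1.75² × L = 9.621128 × 513.074852 = 4936.358569

L=513.075 V=4936.359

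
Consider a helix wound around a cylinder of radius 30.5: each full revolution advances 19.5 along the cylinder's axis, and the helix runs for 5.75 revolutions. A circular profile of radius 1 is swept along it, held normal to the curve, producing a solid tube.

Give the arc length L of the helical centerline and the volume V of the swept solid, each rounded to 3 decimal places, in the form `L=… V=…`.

2πR = 2π·30.5 = 191.637152
per-turn = √(191.637152² + 19.5²) = √(36724.7980 + 380.25) = √37105.0480 = 192.626706
L = 5.75 × 192.626706 = 1107.603561
V = π·1² × L = 3.141593 × 1107.603561 = 3479.639211

L=1107.604 V=3479.639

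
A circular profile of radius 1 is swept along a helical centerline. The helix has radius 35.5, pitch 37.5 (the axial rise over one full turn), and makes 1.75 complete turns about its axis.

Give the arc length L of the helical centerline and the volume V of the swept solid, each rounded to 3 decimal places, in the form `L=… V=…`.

2πR = 2π·35.5 = 223.053078
per-turn = √(223.053078² + 37.5²) = √(49752.6758 + 1406.25) = √51158.9258 = 226.183390
L = 1.75 × 226.183390 = 395.820932
V = π·1² × L = 3.141593 × 395.820932 = 1243.508132

L=395.821 V=1243.508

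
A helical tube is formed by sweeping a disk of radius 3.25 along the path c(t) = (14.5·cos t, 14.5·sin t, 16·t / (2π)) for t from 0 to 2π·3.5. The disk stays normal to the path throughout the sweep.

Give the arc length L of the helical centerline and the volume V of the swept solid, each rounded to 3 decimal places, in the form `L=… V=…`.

L=323.752 V=10743.074

2πR = 2π·14.5 = 91.106187
per-turn = √(91.106187² + 16²) = √(8300.3373 + 256) = √8556.3373 = 92.500472
L = 3.5 × 92.500472 = 323.751652
V = π·3.25² × L = 33.183072 × 323.751652 = 10743.074497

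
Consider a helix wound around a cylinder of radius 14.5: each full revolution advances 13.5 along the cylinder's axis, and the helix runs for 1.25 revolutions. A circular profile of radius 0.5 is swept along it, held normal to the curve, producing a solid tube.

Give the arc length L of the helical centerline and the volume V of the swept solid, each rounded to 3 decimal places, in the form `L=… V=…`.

2πR = 2π·14.5 = 91.106187
per-turn = √(91.106187² + 13.5²) = √(8300.3373 + 182.25) = √8482.5873 = 92.100963
L = 1.25 × 92.100963 = 115.126203
V = π·0.5² × L = 0.785398 × 115.126203 = 90.419909

L=115.126 V=90.420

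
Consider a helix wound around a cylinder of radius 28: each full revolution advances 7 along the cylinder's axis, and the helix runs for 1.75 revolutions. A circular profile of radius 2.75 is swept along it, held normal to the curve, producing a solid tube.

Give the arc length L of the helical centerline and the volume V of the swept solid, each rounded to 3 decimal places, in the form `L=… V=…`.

L=308.120 V=7320.398

2πR = 2π·28 = 175.929189
per-turn = √(175.929189² + 7²) = √(30951.0794 + 49) = √31000.0794 = 176.068394
L = 1.75 × 176.068394 = 308.119690
V = π·2.75² × L = 23.758294 × 308.119690 = 7320.398311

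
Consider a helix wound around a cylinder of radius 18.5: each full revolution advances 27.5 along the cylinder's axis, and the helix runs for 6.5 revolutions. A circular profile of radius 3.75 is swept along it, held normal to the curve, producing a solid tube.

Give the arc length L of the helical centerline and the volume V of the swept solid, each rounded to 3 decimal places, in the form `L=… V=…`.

L=776.410 V=34300.728

2πR = 2π·18.5 = 116.238928
per-turn = √(116.238928² + 27.5²) = √(13511.4884 + 756.25) = √14267.7384 = 119.447639
L = 6.5 × 119.447639 = 776.409652
V = π·3.75² × L = 44.178647 × 776.409652 = 34300.727724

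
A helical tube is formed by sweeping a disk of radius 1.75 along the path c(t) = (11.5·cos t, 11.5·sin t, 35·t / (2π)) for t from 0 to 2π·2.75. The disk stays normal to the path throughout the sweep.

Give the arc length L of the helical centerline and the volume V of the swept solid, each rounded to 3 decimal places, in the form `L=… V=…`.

L=220.790 V=2124.245

2πR = 2π·11.5 = 72.256631
per-turn = √(72.256631² + 35²) = √(5221.0207 + 1225) = √6446.0207 = 80.287114
L = 2.75 × 80.287114 = 220.789564
V = π·1.75² × L = 9.621128 × 220.789564 = 2124.244550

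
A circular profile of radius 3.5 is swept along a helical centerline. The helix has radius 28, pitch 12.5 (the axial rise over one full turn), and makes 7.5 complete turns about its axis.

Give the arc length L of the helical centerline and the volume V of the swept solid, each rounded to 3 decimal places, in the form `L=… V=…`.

2πR = 2π·28 = 175.929189
per-turn = √(175.929189² + 12.5²) = √(30951.0794 + 156.25) = √31107.3294 = 176.372700
L = 7.5 × 176.372700 = 1322.795252
V = π·3.5² × L = 38.484510 × 1322.795252 = 50907.127114

L=1322.795 V=50907.127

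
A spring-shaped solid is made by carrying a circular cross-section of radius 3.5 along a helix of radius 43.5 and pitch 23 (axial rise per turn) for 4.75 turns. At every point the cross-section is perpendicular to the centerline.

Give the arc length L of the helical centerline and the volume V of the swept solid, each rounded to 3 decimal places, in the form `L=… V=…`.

L=1302.852 V=50139.613

2πR = 2π·43.5 = 273.318561
per-turn = √(273.318561² + 23²) = √(74703.0357 + 529) = √75232.0357 = 274.284589
L = 4.75 × 274.284589 = 1302.851797
V = π·3.5² × L = 38.484510 × 1302.851797 = 50139.613030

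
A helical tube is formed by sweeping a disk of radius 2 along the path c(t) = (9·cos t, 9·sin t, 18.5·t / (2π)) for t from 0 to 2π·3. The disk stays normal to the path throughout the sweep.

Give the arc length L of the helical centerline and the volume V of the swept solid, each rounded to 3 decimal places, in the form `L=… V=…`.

L=178.494 V=2243.019

2πR = 2π·9 = 56.548668
per-turn = √(56.548668² + 18.5²) = √(3197.7518 + 342.25) = √3540.0018 = 59.497914
L = 3 × 59.497914 = 178.493743
V = π·2² × L = 12.566371 × 178.493743 = 2243.018532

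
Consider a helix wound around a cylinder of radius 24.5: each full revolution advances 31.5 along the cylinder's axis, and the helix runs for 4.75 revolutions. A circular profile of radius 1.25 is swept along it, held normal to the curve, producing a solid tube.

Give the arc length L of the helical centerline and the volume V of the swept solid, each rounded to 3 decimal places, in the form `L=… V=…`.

L=746.357 V=3663.673

2πR = 2π·24.5 = 153.938040
per-turn = √(153.938040² + 31.5²) = √(23696.9202 + 992.25) = √24689.1702 = 157.127878
L = 4.75 × 157.127878 = 746.357422
V = π·1.25² × L = 4.908739 × 746.357422 = 3663.673430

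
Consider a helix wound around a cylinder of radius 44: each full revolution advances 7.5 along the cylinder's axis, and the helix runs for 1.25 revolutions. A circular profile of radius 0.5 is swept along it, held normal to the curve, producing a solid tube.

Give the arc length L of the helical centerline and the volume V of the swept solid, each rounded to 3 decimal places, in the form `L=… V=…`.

2πR = 2π·44 = 276.460154
per-turn = √(276.460154² + 7.5²) = √(76430.2165 + 56.25) = √76486.4665 = 276.561867
L = 1.25 × 276.561867 = 345.702334
V = π·0.5² × L = 0.785398 × 345.702334 = 271.513978

L=345.702 V=271.514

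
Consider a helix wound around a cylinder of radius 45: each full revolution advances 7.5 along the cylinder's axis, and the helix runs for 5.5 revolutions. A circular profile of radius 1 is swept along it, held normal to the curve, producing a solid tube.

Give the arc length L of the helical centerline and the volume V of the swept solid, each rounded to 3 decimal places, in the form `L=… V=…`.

L=1555.635 V=4887.173

2πR = 2π·45 = 282.743339
per-turn = √(282.743339² + 7.5²) = √(79943.7956 + 56.25) = √80000.0456 = 282.842793
L = 5.5 × 282.842793 = 1555.635362
V = π·1² × L = 3.141593 × 1555.635362 = 4887.172626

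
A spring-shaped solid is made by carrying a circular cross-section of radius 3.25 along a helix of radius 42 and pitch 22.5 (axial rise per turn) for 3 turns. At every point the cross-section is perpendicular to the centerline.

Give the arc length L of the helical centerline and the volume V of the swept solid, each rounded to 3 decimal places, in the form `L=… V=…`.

L=794.554 V=26365.733

2πR = 2π·42 = 263.893783
per-turn = √(263.893783² + 22.5²) = √(69639.9287 + 506.25) = √70146.1787 = 264.851239
L = 3 × 264.851239 = 794.553716
V = π·3.25² × L = 33.183072 × 794.553716 = 26365.733492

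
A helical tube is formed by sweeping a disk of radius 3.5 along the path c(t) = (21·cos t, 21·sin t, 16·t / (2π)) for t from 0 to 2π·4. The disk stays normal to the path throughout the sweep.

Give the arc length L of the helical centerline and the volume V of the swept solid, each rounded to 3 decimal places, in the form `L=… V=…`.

2πR = 2π·21 = 131.946891
per-turn = √(131.946891² + 16²) = √(17409.9822 + 256) = √17665.9822 = 132.913439
L = 4 × 132.913439 = 531.653754
V = π·3.5² × L = 38.484510 × 531.653754 = 20460.434233

L=531.654 V=20460.434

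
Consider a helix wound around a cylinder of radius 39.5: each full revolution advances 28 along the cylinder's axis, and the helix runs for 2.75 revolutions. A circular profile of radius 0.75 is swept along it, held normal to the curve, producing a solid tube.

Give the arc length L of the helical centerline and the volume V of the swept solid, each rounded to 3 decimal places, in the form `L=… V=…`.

2πR = 2π·39.5 = 248.185820
per-turn = √(248.185820² + 28²) = √(61596.2011 + 784) = √62380.2011 = 249.760287
L = 2.75 × 249.760287 = 686.840790
V = π·0.75² × L = 1.767146 × 686.840790 = 1213.747863

L=686.841 V=1213.748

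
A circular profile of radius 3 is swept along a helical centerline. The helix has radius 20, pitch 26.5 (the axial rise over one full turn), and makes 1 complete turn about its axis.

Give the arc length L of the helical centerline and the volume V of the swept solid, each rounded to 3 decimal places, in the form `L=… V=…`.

L=128.427 V=3631.201

2πR = 2π·20 = 125.663706
per-turn = √(125.663706² + 26.5²) = √(15791.3670 + 702.25) = √16493.6170 = 128.427478
L = 1 × 128.427478 = 128.427478
V = π·3² × L = 28.274334 × 128.427478 = 3631.201386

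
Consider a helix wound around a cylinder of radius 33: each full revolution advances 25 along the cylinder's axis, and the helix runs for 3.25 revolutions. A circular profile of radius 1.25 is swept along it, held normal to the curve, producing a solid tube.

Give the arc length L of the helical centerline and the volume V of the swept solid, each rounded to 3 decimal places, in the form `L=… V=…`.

L=678.752 V=3331.817

2πR = 2π·33 = 207.345115
per-turn = √(207.345115² + 25²) = √(42991.9968 + 625) = √43616.9968 = 208.846826
L = 3.25 × 208.846826 = 678.752185
V = π·1.25² × L = 4.908739 × 678.752185 = 3331.816996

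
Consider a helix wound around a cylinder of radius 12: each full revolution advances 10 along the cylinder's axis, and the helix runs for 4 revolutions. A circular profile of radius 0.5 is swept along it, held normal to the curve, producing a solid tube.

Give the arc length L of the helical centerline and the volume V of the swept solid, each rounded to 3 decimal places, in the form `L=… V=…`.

L=304.234 V=238.945

2πR = 2π·12 = 75.398224
per-turn = √(75.398224² + 10²) = √(5684.8921 + 100) = √5784.8921 = 76.058478
L = 4 × 76.058478 = 304.233914
V = π·0.5² × L = 0.785398 × 304.233914 = 238.944757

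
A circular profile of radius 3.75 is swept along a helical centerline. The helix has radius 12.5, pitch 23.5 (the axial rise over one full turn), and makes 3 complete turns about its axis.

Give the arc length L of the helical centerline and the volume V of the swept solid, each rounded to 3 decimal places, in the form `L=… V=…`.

2πR = 2π·12.5 = 78.539816
per-turn = √(78.539816² + 23.5²) = √(6168.5028 + 552.25) = √6720.7528 = 81.980197
L = 3 × 81.980197 = 245.940592
V = π·3.75² × L = 44.178647 × 245.940592 = 10865.322518

L=245.941 V=10865.323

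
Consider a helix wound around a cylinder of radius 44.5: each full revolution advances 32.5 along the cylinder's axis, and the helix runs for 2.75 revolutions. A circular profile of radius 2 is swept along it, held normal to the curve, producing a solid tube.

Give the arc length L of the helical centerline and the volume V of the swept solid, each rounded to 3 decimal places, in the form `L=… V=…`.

2πR = 2π·44.5 = 279.601746
per-turn = √(279.601746² + 32.5²) = √(78177.1365 + 1056.25) = √79233.3865 = 281.484256
L = 2.75 × 281.484256 = 774.081704
V = π·2² × L = 12.566371 × 774.081704 = 9727.397583

L=774.082 V=9727.398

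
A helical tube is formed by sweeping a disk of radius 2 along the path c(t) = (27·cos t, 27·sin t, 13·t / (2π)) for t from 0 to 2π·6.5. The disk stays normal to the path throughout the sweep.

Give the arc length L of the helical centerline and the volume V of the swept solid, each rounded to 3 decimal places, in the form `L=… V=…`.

L=1105.932 V=13897.550

2πR = 2π·27 = 169.646003
per-turn = √(169.646003² + 13²) = √(28779.7664 + 169) = √28948.7664 = 170.143370
L = 6.5 × 170.143370 = 1105.931907
V = π·2² × L = 12.566371 × 1105.931907 = 13897.550211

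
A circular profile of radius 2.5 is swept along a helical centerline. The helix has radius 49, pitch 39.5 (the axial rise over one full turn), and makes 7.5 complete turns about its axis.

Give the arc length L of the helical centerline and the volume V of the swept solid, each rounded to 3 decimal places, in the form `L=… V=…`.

2πR = 2π·49 = 307.876080
per-turn = √(307.876080² + 39.5²) = √(94787.6807 + 1560.25) = √96347.9307 = 310.399631
L = 7.5 × 310.399631 = 2327.997229
V = π·2.5² × L = 19.634954 × 2327.997229 = 45710.118709

L=2327.997 V=45710.119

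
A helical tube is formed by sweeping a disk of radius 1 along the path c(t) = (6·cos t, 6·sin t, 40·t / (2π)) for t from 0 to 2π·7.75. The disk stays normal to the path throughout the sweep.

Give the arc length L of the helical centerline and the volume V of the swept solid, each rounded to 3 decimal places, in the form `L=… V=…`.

2πR = 2π·6 = 37.699112
per-turn = √(37.699112² + 40²) = √(1421.2230 + 1600) = √3021.2230 = 54.965653
L = 7.75 × 54.965653 = 425.983812
V = π·1² × L = 3.141593 × 425.983812 = 1338.267616

L=425.984 V=1338.268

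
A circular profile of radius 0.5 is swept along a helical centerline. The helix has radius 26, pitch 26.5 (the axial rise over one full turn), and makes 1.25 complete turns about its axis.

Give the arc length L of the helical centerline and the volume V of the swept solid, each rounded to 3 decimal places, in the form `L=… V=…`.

L=206.873 V=162.477

2πR = 2π·26 = 163.362818
per-turn = √(163.362818² + 26.5²) = √(26687.4103 + 702.25) = √27389.6603 = 165.498218
L = 1.25 × 165.498218 = 206.872773
V = π·0.5² × L = 0.785398 × 206.872773 = 162.477496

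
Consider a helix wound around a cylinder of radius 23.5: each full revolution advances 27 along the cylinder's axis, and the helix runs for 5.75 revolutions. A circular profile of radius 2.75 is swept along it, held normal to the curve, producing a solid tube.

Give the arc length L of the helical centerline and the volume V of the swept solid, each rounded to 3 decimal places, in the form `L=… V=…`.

L=863.093 V=20505.621

2πR = 2π·23.5 = 147.654855
per-turn = √(147.654855² + 27²) = √(21801.9561 + 729) = √22530.9561 = 150.103152
L = 5.75 × 150.103152 = 863.093122
V = π·2.75² × L = 23.758294 × 863.093122 = 20505.620518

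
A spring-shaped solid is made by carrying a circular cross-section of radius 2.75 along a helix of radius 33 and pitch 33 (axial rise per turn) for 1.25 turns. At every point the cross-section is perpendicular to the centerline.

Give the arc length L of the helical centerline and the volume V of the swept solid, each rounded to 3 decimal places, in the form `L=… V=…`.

L=262.443 V=6235.208

2πR = 2π·33 = 207.345115
per-turn = √(207.345115² + 33²) = √(42991.9968 + 1089) = √44080.9968 = 209.954749
L = 1.25 × 209.954749 = 262.443437
V = π·2.75² × L = 23.758294 × 262.443437 = 6235.208443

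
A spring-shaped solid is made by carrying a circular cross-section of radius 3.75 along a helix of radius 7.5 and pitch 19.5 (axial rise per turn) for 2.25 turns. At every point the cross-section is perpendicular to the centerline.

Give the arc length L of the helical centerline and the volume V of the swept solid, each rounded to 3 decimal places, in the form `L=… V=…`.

L=114.748 V=5069.413

2πR = 2π·7.5 = 47.123890
per-turn = √(47.123890² + 19.5²) = √(2220.6610 + 380.25) = √2600.9110 = 50.999127
L = 2.25 × 50.999127 = 114.748037
V = π·3.75² × L = 44.178647 × 114.748037 = 5069.412964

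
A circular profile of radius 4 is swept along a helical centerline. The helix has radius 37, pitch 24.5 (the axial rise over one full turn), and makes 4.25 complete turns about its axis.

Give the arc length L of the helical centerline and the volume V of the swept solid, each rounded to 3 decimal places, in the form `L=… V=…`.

2πR = 2π·37 = 232.477856
per-turn = √(232.477856² + 24.5²) = √(54045.9537 + 600.25) = √54646.2037 = 233.765275
L = 4.25 × 233.765275 = 993.502418
V = π·4² × L = 50.265482 × 993.502418 = 49938.878357

L=993.502 V=49938.878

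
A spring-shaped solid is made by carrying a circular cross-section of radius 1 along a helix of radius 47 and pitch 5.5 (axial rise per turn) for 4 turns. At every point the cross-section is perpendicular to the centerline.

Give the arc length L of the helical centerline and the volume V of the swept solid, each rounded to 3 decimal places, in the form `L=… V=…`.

2πR = 2π·47 = 295.309709
per-turn = √(295.309709² + 5.5²) = √(87207.8245 + 30.25) = √87238.0745 = 295.360922
L = 4 × 295.360922 = 1181.443690
V = π·1² × L = 3.141593 × 1181.443690 = 3711.614816

L=1181.444 V=3711.615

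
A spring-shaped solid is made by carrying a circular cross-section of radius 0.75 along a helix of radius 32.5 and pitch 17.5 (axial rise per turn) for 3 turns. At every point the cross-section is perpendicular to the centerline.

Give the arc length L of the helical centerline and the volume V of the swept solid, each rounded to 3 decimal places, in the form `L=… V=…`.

L=614.856 V=1086.540

2πR = 2π·32.5 = 204.203522
per-turn = √(204.203522² + 17.5²) = √(41699.0786 + 306.25) = √42005.3286 = 204.952015
L = 3 × 204.952015 = 614.856046
V = π·0.75² × L = 1.767146 × 614.856046 = 1086.540321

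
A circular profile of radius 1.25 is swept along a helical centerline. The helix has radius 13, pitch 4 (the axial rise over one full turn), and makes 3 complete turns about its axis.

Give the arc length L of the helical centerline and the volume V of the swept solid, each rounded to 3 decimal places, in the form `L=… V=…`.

L=245.338 V=1204.299

2πR = 2π·13 = 81.681409
per-turn = √(81.681409² + 4²) = √(6671.8526 + 16) = √6687.8526 = 81.779292
L = 3 × 81.779292 = 245.337876
V = π·1.25² × L = 4.908739 × 245.337876 = 1204.299480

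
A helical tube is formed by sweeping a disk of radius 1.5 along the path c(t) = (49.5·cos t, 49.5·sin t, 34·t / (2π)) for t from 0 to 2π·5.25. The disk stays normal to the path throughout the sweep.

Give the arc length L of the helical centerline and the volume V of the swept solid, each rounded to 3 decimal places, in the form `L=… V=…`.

L=1642.570 V=11610.647

2πR = 2π·49.5 = 311.017673
per-turn = √(311.017673² + 34²) = √(96731.9927 + 1156) = √97887.9927 = 312.870569
L = 5.25 × 312.870569 = 1642.570485
V = π·1.5² × L = 7.068583 × 1642.570485 = 11610.646583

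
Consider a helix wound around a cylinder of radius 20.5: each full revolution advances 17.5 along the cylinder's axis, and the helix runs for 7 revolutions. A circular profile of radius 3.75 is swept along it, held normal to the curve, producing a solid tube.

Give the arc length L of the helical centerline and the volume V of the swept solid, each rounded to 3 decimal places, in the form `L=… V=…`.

L=909.921 V=40199.065

2πR = 2π·20.5 = 128.805299
per-turn = √(128.805299² + 17.5²) = √(16590.8050 + 306.25) = √16897.0550 = 129.988673
L = 7 × 129.988673 = 909.920708
V = π·3.75² × L = 44.178647 × 909.920708 = 40199.065477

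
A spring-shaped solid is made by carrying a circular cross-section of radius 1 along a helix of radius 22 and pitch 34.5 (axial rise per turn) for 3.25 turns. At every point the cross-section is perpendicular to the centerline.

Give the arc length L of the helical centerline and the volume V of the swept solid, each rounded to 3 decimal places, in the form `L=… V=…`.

2πR = 2π·22 = 138.230077
per-turn = √(138.230077² + 34.5²) = √(19107.5541 + 1190.25) = √20297.8041 = 142.470362
L = 3.25 × 142.470362 = 463.028677
V = π·1² × L = 3.141593 × 463.028677 = 1454.647491

L=463.029 V=1454.647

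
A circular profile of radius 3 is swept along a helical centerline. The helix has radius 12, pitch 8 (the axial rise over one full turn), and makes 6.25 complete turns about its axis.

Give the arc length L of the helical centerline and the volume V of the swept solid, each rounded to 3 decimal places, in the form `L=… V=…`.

L=473.884 V=13398.756

2πR = 2π·12 = 75.398224
per-turn = √(75.398224² + 8²) = √(5684.8921 + 64) = √5748.8921 = 75.821449
L = 6.25 × 75.821449 = 473.884057
V = π·3² × L = 28.274334 × 473.884057 = 13398.756036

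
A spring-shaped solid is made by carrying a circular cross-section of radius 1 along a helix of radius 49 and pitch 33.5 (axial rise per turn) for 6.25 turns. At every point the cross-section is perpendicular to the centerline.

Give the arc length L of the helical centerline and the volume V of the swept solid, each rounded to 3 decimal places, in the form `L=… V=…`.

2πR = 2π·49 = 307.876080
per-turn = √(307.876080² + 33.5²) = √(94787.6807 + 1122.25) = √95909.9307 = 309.693285
L = 6.25 × 309.693285 = 1935.583030
V = π·1² × L = 3.141593 × 1935.583030 = 6080.813428

L=1935.583 V=6080.813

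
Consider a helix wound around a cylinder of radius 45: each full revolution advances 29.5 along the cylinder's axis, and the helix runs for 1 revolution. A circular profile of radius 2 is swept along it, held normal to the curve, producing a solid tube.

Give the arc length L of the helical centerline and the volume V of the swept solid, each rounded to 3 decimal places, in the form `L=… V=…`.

L=284.278 V=3572.344

2πR = 2π·45 = 282.743339
per-turn = √(282.743339² + 29.5²) = √(79943.7956 + 870.25) = √80814.0456 = 284.278113
L = 1 × 284.278113 = 284.278113
V = π·2² × L = 12.566371 × 284.278113 = 3572.344128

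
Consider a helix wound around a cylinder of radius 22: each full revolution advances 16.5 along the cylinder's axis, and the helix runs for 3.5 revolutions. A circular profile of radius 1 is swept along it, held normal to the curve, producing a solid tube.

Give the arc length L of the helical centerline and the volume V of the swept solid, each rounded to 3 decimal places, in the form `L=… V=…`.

2πR = 2π·22 = 138.230077
per-turn = √(138.230077² + 16.5²) = √(19107.5541 + 272.25) = √19379.8041 = 139.211365
L = 3.5 × 139.211365 = 487.239777
V = π·1² × L = 3.141593 × 487.239777 = 1530.708905

L=487.240 V=1530.709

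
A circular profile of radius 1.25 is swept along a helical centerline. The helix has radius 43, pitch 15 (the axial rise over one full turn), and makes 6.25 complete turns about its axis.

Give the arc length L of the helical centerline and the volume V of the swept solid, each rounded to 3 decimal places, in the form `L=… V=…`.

L=1691.207 V=8301.691

2πR = 2π·43 = 270.176968
per-turn = √(270.176968² + 15²) = √(72995.5942 + 225) = √73220.5942 = 270.593042
L = 6.25 × 270.593042 = 1691.206510
V = π·1.25² × L = 4.908739 × 1691.206510 = 8301.690542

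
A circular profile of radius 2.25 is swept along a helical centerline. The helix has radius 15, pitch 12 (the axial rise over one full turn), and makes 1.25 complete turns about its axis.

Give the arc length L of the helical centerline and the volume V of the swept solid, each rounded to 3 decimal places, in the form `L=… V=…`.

L=118.761 V=1888.809

2πR = 2π·15 = 94.247780
per-turn = √(94.247780² + 12²) = √(8882.6440 + 144) = √9026.6440 = 95.008652
L = 1.25 × 95.008652 = 118.760815
V = π·2.25² × L = 15.904313 × 118.760815 = 1888.809152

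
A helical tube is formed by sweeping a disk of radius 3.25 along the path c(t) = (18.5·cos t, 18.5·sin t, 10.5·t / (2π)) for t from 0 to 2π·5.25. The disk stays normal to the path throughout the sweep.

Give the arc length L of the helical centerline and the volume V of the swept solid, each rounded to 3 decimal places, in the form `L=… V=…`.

L=612.739 V=20332.565

2πR = 2π·18.5 = 116.238928
per-turn = √(116.238928² + 10.5²) = √(13511.4884 + 110.25) = √13621.7384 = 116.712203
L = 5.25 × 116.712203 = 612.739068
V = π·3.25² × L = 33.183072 × 612.739068 = 20332.564855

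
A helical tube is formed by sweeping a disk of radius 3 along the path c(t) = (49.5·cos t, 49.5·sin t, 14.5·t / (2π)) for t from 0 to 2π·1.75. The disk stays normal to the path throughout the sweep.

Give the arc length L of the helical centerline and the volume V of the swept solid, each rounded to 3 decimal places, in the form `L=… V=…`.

L=544.872 V=15405.896

2πR = 2π·49.5 = 311.017673
per-turn = √(311.017673² + 14.5²) = √(96731.9927 + 210.25) = √96942.2427 = 311.355493
L = 1.75 × 311.355493 = 544.872112
V = π·3² × L = 28.274334 × 544.872112 = 15405.896016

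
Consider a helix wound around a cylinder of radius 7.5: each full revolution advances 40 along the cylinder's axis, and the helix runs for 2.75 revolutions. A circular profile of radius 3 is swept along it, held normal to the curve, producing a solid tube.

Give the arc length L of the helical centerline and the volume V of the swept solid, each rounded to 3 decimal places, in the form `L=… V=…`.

2πR = 2π·7.5 = 47.123890
per-turn = √(47.123890² + 40²) = √(2220.6610 + 1600) = √3820.6610 = 61.811496
L = 2.75 × 61.811496 = 169.981613
V = π·3² × L = 28.274334 × 169.981613 = 4806.116878

L=169.982 V=4806.117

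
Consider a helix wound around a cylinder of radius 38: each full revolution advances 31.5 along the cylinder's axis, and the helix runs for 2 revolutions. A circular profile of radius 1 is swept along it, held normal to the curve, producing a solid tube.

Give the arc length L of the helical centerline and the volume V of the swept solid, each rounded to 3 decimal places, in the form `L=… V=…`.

2πR = 2π·38 = 238.761042
per-turn = √(238.761042² + 31.5²) = √(57006.8350 + 992.25) = √57999.0850 = 240.829992
L = 2 × 240.829992 = 481.659984
V = π·1² × L = 3.141593 × 481.659984 = 1513.179467

L=481.660 V=1513.179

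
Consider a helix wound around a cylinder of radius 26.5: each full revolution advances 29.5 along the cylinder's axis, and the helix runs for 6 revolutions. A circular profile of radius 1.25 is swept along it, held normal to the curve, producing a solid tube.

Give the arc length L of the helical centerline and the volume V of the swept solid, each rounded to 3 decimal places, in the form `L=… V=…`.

L=1014.585 V=4980.333

2πR = 2π·26.5 = 166.504411
per-turn = √(166.504411² + 29.5²) = √(27723.7188 + 870.25) = √28593.9688 = 169.097513
L = 6 × 169.097513 = 1014.585076
V = π·1.25² × L = 4.908739 × 1014.585076 = 4980.332843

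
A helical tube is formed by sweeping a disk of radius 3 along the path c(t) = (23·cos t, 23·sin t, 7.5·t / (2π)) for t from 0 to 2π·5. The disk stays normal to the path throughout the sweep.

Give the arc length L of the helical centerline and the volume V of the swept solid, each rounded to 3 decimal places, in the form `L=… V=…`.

L=723.539 V=20457.576

2πR = 2π·23 = 144.513262
per-turn = √(144.513262² + 7.5²) = √(20884.0829 + 56.25) = √20940.3329 = 144.707750
L = 5 × 144.707750 = 723.538750
V = π·3² × L = 28.274334 × 723.538750 = 20457.576196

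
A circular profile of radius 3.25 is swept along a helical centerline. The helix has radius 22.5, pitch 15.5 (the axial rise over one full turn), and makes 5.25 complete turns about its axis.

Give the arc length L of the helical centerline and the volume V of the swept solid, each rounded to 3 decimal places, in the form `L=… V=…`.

L=746.649 V=24776.105

2πR = 2π·22.5 = 141.371669
per-turn = √(141.371669² + 15.5²) = √(19985.9489 + 240.25) = √20226.1989 = 142.218842
L = 5.25 × 142.218842 = 746.648919
V = π·3.25² × L = 33.183072 × 746.648919 = 24776.105123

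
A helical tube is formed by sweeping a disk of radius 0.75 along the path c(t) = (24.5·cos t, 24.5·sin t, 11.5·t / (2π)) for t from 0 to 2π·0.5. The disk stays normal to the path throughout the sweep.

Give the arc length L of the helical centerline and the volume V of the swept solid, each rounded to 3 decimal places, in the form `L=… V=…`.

L=77.183 V=136.395

2πR = 2π·24.5 = 153.938040
per-turn = √(153.938040² + 11.5²) = √(23696.9202 + 132.25) = √23829.1702 = 154.366998
L = 0.5 × 154.366998 = 77.183499
V = π·0.75² × L = 1.767146 × 77.183499 = 136.394502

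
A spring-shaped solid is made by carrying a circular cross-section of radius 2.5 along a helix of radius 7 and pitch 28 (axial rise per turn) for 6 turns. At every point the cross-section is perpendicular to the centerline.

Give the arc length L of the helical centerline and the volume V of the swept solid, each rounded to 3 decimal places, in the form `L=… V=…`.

2πR = 2π·7 = 43.982297
per-turn = √(43.982297² + 28²) = √(1934.4425 + 784) = √2718.4425 = 52.138685
L = 6 × 52.138685 = 312.832109
V = π·2.5² × L = 19.634954 × 312.832109 = 6142.444104

L=312.832 V=6142.444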